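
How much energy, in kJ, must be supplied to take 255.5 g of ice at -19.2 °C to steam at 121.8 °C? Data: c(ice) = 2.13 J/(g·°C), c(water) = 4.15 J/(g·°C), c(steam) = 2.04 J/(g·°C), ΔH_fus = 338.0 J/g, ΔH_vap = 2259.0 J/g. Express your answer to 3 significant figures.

q1 (heat ice -19.2→0.0 °C): 255.5 × 2.13 × 19.2 = 10449 J
q2 (melt at 0 °C): 255.5 × 338.0 = 86359 J
q3 (heat water 0.0→100.0 °C): 255.5 × 4.15 × 100.0 = 106033 J
q4 (vaporize at 100 °C): 255.5 × 2259.0 = 577175 J
q5 (heat steam 100.0→121.8 °C): 255.5 × 2.04 × 21.8 = 11363 J
Total: 10449 + 86359 + 106033 + 577175 + 11363 = 791379 J = 791 kJ

q = 791 kJ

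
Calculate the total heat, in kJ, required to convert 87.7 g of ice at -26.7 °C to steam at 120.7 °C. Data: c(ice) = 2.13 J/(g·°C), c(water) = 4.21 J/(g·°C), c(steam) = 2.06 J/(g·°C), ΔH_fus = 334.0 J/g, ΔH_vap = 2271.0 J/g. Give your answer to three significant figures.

q1 (heat ice -26.7→0.0 °C): 87.7 × 2.13 × 26.7 = 4988 J
q2 (melt at 0 °C): 87.7 × 334.0 = 29292 J
q3 (heat water 0.0→100.0 °C): 87.7 × 4.21 × 100.0 = 36922 J
q4 (vaporize at 100 °C): 87.7 × 2271.0 = 199167 J
q5 (heat steam 100.0→120.7 °C): 87.7 × 2.06 × 20.7 = 3740 J
Total: 4988 + 29292 + 36922 + 199167 + 3740 = 274109 J = 274 kJ

q = 274 kJ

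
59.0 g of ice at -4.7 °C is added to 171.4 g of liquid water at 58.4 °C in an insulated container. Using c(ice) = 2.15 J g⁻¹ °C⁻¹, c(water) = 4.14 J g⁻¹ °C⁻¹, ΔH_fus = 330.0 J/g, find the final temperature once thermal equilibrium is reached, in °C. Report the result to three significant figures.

Heat to bring ice to 0 °C and melt it: q₁ = 59.0×2.15×4.7 + 59.0×330.0 = 20066 J
Heat the water can supply cooling to 0 °C: 171.4×4.14×58.4 = 41440.4 J > q₁, so all ice melts.
Energy balance: 171.4×4.14×(58.4 − T) = 20066 + 59.0×4.14×(T − 0)
709.596(58.4 − T) = 20066 + 244.26 T
41440.4 − 20066 = 953.856 T
T = 21374.4 / 953.856 = 22.41 °C

T_f = 22.4 °C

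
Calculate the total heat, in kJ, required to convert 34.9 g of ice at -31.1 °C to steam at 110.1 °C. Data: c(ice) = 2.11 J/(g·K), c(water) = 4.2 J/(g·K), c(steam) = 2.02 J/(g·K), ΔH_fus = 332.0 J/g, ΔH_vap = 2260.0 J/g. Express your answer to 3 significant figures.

q = 108 kJ

q1 (heat ice -31.1→0.0 °C): 34.9 × 2.11 × 31.1 = 2290 J
q2 (melt at 0 °C): 34.9 × 332.0 = 11587 J
q3 (heat water 0.0→100.0 °C): 34.9 × 4.2 × 100.0 = 14658 J
q4 (vaporize at 100 °C): 34.9 × 2260.0 = 78874 J
q5 (heat steam 100.0→110.1 °C): 34.9 × 2.02 × 10.1 = 712 J
Total: 2290 + 11587 + 14658 + 78874 + 712 = 108121 J = 108 kJ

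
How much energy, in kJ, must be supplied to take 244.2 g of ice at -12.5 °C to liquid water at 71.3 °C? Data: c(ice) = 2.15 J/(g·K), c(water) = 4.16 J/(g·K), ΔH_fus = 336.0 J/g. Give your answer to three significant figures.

q1 (heat ice -12.5→0.0 °C): 244.2 × 2.15 × 12.5 = 6563 J
q2 (melt at 0 °C): 244.2 × 336.0 = 82051 J
q3 (heat water 0.0→71.3 °C): 244.2 × 4.16 × 71.3 = 72432 J
Total: 6563 + 82051 + 72432 = 161046 J = 161 kJ

q = 161 kJ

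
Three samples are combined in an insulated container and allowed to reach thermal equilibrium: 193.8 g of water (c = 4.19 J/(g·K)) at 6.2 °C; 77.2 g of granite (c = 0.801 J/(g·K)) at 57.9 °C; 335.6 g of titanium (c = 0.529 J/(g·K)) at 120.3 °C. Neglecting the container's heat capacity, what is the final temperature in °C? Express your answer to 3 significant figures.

T_f = 28.5 °C

Σ mᵢcᵢ(T − Tᵢ) = 0  ⇒  T = Σ mᵢcᵢTᵢ / Σ mᵢcᵢ
Σ mᵢcᵢ = 193.8×4.19 + 77.2×0.801 + 335.6×0.529 = 1051.3916
Σ mᵢcᵢTᵢ = 812.022×6.2 + 61.8372×57.9 + 177.5324×120.3 = 29972
T = 29972 / 1051.3916 = 28.51 °C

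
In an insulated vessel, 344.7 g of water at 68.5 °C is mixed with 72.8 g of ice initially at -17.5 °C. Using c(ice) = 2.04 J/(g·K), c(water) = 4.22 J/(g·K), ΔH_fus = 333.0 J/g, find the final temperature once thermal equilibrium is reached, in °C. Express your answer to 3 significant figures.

Heat to bring ice to 0 °C and melt it: q₁ = 72.8×2.04×17.5 + 72.8×333.0 = 26841 J
Heat the water can supply cooling to 0 °C: 344.7×4.22×68.5 = 99642.4 J > q₁, so all ice melts.
Energy balance: 344.7×4.22×(68.5 − T) = 26841 + 72.8×4.22×(T − 0)
1454.634(68.5 − T) = 26841 + 307.216 T
99642.4 − 26841 = 1761.850 T
T = 72801.4 / 1761.850 = 41.32 °C

T_f = 41.3 °C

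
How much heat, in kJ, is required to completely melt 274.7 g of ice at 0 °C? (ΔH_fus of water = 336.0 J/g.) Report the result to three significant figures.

q = 92.3 kJ

q = m × ΔH_fus = 274.7 × 336.0 = 92300 J = 92.3 kJ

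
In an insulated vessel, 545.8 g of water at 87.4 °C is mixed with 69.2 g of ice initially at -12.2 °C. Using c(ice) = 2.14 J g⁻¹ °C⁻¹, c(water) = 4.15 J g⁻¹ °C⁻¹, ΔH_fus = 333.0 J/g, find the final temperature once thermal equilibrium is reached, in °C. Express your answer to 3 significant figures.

T_f = 67.8 °C

Heat to bring ice to 0 °C and melt it: q₁ = 69.2×2.14×12.2 + 69.2×333.0 = 24850 J
Heat the water can supply cooling to 0 °C: 545.8×4.15×87.4 = 197967 J > q₁, so all ice melts.
Energy balance: 545.8×4.15×(87.4 − T) = 24850 + 69.2×4.15×(T − 0)
2265.07(87.4 − T) = 24850 + 287.18 T
197967 − 24850 = 2552.25 T
T = 173117 / 2552.25 = 67.83 °C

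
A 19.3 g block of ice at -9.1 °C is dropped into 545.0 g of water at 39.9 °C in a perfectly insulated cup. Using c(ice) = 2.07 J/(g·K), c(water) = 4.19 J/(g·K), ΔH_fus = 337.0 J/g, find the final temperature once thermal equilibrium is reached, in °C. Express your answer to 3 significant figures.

T_f = 35.6 °C

Heat to bring ice to 0 °C and melt it: q₁ = 19.3×2.07×9.1 + 19.3×337.0 = 6867.7 J
Heat the water can supply cooling to 0 °C: 545.0×4.19×39.9 = 91113.6 J > q₁, so all ice melts.
Energy balance: 545.0×4.19×(39.9 − T) = 6867.7 + 19.3×4.19×(T − 0)
2283.55(39.9 − T) = 6867.7 + 80.867 T
91113.6 − 6867.7 = 2364.417 T
T = 84245.9 / 2364.417 = 35.63 °C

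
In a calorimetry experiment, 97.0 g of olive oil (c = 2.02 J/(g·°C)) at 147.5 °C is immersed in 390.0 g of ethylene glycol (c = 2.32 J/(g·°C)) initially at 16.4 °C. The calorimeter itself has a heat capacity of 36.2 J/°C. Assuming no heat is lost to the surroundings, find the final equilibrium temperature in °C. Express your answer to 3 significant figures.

T_f = 39.0 °C

Heat lost by olive oil = heat gained by ethylene glycol + calorimeter.
(97.0)(2.02)(147.5 − T) = [(390.0)(2.32) + 36.2](T − 16.4)
195.94 (147.5 − T) = 941.0 (T − 16.4)
28901 − 195.94 T = 941.0 T − 15432
44333 = 1136.94 T
T = 38.99 °C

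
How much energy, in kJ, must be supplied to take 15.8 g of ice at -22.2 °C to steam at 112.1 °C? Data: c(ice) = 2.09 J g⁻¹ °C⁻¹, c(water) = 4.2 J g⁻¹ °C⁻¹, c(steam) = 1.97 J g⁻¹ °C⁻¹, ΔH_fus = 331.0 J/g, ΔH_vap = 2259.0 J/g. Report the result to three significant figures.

q = 48.7 kJ

q1 (heat ice -22.2→0.0 °C): 15.8 × 2.09 × 22.2 = 733 J
q2 (melt at 0 °C): 15.8 × 331.0 = 5230 J
q3 (heat water 0.0→100.0 °C): 15.8 × 4.2 × 100.0 = 6636 J
q4 (vaporize at 100 °C): 15.8 × 2259.0 = 35692 J
q5 (heat steam 100.0→112.1 °C): 15.8 × 1.97 × 12.1 = 377 J
Total: 733 + 5230 + 6636 + 35692 + 377 = 48668 J = 48.7 kJ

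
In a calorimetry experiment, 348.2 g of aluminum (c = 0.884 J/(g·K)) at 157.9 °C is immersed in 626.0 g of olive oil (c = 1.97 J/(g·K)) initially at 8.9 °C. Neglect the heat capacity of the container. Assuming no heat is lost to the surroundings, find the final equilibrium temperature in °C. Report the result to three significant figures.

T_f = 38.7 °C

Heat lost by aluminum = heat gained by olive oil.
(348.2)(0.884)(157.9 − T) = (626.0)(1.97)(T − 8.9)
307.8088 (157.9 − T) = 1233.22 (T − 8.9)
48603 − 307.8088 T = 1233.22 T − 10976
59579 = 1541.0288 T
T = 38.66 °C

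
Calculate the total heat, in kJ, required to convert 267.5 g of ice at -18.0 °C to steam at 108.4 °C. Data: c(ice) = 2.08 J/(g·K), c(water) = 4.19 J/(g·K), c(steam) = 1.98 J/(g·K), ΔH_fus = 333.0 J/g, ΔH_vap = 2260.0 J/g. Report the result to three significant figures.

q = 820 kJ

q1 (heat ice -18.0→0.0 °C): 267.5 × 2.08 × 18.0 = 10015 J
q2 (melt at 0 °C): 267.5 × 333.0 = 89078 J
q3 (heat water 0.0→100.0 °C): 267.5 × 4.19 × 100.0 = 112083 J
q4 (vaporize at 100 °C): 267.5 × 2260.0 = 604550 J
q5 (heat steam 100.0→108.4 °C): 267.5 × 1.98 × 8.4 = 4449 J
Total: 10015 + 89078 + 112083 + 604550 + 4449 = 820175 J = 820 kJ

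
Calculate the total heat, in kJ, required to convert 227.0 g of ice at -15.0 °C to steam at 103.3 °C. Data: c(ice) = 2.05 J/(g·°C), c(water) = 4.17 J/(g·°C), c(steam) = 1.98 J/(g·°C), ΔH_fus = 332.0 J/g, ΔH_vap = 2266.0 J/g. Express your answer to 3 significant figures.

q = 693 kJ

q1 (heat ice -15.0→0.0 °C): 227.0 × 2.05 × 15.0 = 6980 J
q2 (melt at 0 °C): 227.0 × 332.0 = 75364 J
q3 (heat water 0.0→100.0 °C): 227.0 × 4.17 × 100.0 = 94659 J
q4 (vaporize at 100 °C): 227.0 × 2266.0 = 514382 J
q5 (heat steam 100.0→103.3 °C): 227.0 × 1.98 × 3.3 = 1483 J
Total: 6980 + 75364 + 94659 + 514382 + 1483 = 692868 J = 693 kJ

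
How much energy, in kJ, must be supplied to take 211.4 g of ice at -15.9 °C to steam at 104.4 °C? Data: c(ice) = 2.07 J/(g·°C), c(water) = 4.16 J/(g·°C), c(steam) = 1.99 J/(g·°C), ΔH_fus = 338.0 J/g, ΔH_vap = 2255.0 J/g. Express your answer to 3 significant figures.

q1 (heat ice -15.9→0.0 °C): 211.4 × 2.07 × 15.9 = 6958 J
q2 (melt at 0 °C): 211.4 × 338.0 = 71453 J
q3 (heat water 0.0→100.0 °C): 211.4 × 4.16 × 100.0 = 87942 J
q4 (vaporize at 100 °C): 211.4 × 2255.0 = 476707 J
q5 (heat steam 100.0→104.4 °C): 211.4 × 1.99 × 4.4 = 1851 J
Total: 6958 + 71453 + 87942 + 476707 + 1851 = 644911 J = 645 kJ

q = 645 kJ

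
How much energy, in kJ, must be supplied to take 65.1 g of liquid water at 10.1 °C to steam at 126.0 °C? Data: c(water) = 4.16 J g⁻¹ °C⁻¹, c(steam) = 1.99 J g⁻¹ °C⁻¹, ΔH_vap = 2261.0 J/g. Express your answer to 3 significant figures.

q1 (heat water 10.1→100.0 °C): 65.1 × 4.16 × 89.9 = 24346 J
q2 (vaporize at 100 °C): 65.1 × 2261.0 = 147191 J
q3 (heat steam 100.0→126.0 °C): 65.1 × 1.99 × 26.0 = 3368 J
Total: 24346 + 147191 + 3368 = 174905 J = 175 kJ

q = 175 kJ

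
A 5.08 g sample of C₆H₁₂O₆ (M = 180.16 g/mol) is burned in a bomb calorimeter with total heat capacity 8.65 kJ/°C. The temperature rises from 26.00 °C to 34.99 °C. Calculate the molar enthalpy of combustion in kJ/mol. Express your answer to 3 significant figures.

ΔT = 34.99 − 26.00 = 8.99 °C
q_cal = C_cal × ΔT = 8.65 × 8.99 = 77.7635 kJ
n = 5.08 / 180.16 = 0.02820 mol
q_rxn = −q_cal = -77.7635 kJ
ΔH = -77.7635 / 0.02820 = -2758 kJ/mol

ΔH = -2760 kJ/mol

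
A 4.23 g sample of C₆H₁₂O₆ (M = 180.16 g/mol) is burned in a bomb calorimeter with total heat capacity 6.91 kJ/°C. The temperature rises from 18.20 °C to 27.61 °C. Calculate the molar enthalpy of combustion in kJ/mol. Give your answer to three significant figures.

ΔH = -2770 kJ/mol

ΔT = 27.61 − 18.20 = 9.41 °C
q_cal = C_cal × ΔT = 6.91 × 9.41 = 65.0231 kJ
n = 4.23 / 180.16 = 0.02348 mol
q_rxn = −q_cal = -65.0231 kJ
ΔH = -65.0231 / 0.02348 = -2769 kJ/mol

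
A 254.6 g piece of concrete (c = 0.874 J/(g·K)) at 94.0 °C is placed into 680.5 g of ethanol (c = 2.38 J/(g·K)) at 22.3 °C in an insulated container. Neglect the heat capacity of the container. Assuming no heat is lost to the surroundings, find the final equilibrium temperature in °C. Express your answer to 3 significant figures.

T_f = 31.0 °C

Heat lost by concrete = heat gained by ethanol.
(254.6)(0.874)(94.0 − T) = (680.5)(2.38)(T − 22.3)
222.5204 (94.0 − T) = 1619.59 (T − 22.3)
20917 − 222.5204 T = 1619.59 T − 36117
57034 = 1842.1104 T
T = 30.96 °C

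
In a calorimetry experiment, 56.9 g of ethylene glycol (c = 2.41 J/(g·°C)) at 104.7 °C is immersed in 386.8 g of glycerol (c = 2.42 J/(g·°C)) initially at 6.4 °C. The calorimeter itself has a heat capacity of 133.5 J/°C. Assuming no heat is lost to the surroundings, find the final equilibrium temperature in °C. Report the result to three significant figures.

T_f = 17.6 °C

Heat lost by ethylene glycol = heat gained by glycerol + calorimeter.
(56.9)(2.41)(104.7 − T) = [(386.8)(2.42) + 133.5](T − 6.4)
137.129 (104.7 − T) = 1069.556 (T − 6.4)
14357 − 137.129 T = 1069.556 T − 6845.2
21202.2 = 1206.685 T
T = 17.57 °C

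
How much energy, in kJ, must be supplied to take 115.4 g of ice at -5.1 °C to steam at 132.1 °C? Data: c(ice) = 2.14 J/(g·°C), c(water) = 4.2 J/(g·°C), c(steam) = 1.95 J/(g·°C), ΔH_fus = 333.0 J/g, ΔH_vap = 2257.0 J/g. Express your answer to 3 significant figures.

q1 (heat ice -5.1→0.0 °C): 115.4 × 2.14 × 5.1 = 1259 J
q2 (melt at 0 °C): 115.4 × 333.0 = 38428 J
q3 (heat water 0.0→100.0 °C): 115.4 × 4.2 × 100.0 = 48468 J
q4 (vaporize at 100 °C): 115.4 × 2257.0 = 260458 J
q5 (heat steam 100.0→132.1 °C): 115.4 × 1.95 × 32.1 = 7223 J
Total: 1259 + 38428 + 48468 + 260458 + 7223 = 355836 J = 356 kJ

q = 356 kJ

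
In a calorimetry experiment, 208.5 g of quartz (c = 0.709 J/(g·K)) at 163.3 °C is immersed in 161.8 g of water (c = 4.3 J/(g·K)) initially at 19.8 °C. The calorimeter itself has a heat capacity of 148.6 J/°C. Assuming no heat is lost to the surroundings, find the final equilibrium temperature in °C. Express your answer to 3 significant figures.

T_f = 41.2 °C

Heat lost by quartz = heat gained by water + calorimeter.
(208.5)(0.709)(163.3 − T) = [(161.8)(4.3) + 148.6](T − 19.8)
147.8265 (163.3 − T) = 844.34 (T − 19.8)
24140 − 147.8265 T = 844.34 T − 16718
40858 = 992.1665 T
T = 41.18 °C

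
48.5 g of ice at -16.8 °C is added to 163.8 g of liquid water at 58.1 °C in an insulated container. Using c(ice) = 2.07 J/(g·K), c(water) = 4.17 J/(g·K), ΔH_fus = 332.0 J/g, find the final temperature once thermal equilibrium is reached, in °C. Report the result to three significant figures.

T_f = 24.7 °C

Heat to bring ice to 0 °C and melt it: q₁ = 48.5×2.07×16.8 + 48.5×332.0 = 17789 J
Heat the water can supply cooling to 0 °C: 163.8×4.17×58.1 = 39685.0 J > q₁, so all ice melts.
Energy balance: 163.8×4.17×(58.1 − T) = 17789 + 48.5×4.17×(T − 0)
683.046(58.1 − T) = 17789 + 202.245 T
39685.0 − 17789 = 885.291 T
T = 21896.0 / 885.291 = 24.73 °C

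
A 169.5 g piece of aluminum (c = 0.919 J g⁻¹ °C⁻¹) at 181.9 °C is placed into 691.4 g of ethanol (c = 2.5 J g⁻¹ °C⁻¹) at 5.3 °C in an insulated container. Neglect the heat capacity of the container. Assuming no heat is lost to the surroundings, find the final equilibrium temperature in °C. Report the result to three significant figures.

T_f = 19.9 °C

Heat lost by aluminum = heat gained by ethanol.
(169.5)(0.919)(181.9 − T) = (691.4)(2.5)(T − 5.3)
155.7705 (181.9 − T) = 1728.5 (T − 5.3)
28335 − 155.7705 T = 1728.5 T − 9161.1
37496.1 = 1884.2705 T
T = 19.90 °C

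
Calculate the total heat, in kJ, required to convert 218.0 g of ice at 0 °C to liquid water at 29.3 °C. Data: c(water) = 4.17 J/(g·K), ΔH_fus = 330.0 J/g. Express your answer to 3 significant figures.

q1 (melt at 0 °C): 218.0 × 330.0 = 71940 J
q2 (heat water 0.0→29.3 °C): 218.0 × 4.17 × 29.3 = 26635 J
Total: 71940 + 26635 = 98575 J = 98.6 kJ

q = 98.6 kJ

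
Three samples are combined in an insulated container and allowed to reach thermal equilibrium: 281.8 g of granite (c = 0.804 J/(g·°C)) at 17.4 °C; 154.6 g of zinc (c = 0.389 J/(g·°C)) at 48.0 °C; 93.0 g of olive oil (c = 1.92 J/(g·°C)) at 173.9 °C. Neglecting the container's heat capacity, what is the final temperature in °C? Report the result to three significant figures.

Σ mᵢcᵢ(T − Tᵢ) = 0  ⇒  T = Σ mᵢcᵢTᵢ / Σ mᵢcᵢ
Σ mᵢcᵢ = 281.8×0.804 + 154.6×0.389 + 93.0×1.92 = 465.2666
Σ mᵢcᵢTᵢ = 226.5672×17.4 + 60.1394×48.0 + 178.56×173.9 = 37881
T = 37881 / 465.2666 = 81.42 °C

T_f = 81.4 °C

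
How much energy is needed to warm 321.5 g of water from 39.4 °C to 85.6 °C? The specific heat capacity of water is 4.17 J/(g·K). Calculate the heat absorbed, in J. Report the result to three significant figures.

q = 61900 J

q = m c ΔT = 321.5 × 4.17 × (85.6 − 39.4)
q = 321.5 × 4.17 × 46.2 = 61940 J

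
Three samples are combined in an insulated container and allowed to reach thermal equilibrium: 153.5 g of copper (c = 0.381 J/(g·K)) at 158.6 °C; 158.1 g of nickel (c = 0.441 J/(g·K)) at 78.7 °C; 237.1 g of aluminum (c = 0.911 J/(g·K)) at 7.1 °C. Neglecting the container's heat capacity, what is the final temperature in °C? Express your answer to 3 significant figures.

Σ mᵢcᵢ(T − Tᵢ) = 0  ⇒  T = Σ mᵢcᵢTᵢ / Σ mᵢcᵢ
Σ mᵢcᵢ = 153.5×0.381 + 158.1×0.441 + 237.1×0.911 = 344.2037
Σ mᵢcᵢTᵢ = 58.4835×158.6 + 69.7221×78.7 + 215.9981×7.1 = 16296
T = 16296 / 344.2037 = 47.34 °C

T_f = 47.3 °C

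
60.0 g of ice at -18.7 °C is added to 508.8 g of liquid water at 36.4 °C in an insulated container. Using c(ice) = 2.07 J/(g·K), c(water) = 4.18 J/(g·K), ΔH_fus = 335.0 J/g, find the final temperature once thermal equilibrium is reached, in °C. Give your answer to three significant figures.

Heat to bring ice to 0 °C and melt it: q₁ = 60.0×2.07×18.7 + 60.0×335.0 = 22423 J
Heat the water can supply cooling to 0 °C: 508.8×4.18×36.4 = 77414.9 J > q₁, so all ice melts.
Energy balance: 508.8×4.18×(36.4 − T) = 22423 + 60.0×4.18×(T − 0)
2126.784(36.4 − T) = 22423 + 250.8 T
77414.9 − 22423 = 2377.584 T
T = 54991.9 / 2377.584 = 23.13 °C

T_f = 23.1 °C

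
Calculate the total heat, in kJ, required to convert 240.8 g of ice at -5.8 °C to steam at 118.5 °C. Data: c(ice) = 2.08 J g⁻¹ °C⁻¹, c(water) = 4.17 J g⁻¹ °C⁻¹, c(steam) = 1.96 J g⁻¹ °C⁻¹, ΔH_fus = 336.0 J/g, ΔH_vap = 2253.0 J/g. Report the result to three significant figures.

q1 (heat ice -5.8→0.0 °C): 240.8 × 2.08 × 5.8 = 2905 J
q2 (melt at 0 °C): 240.8 × 336.0 = 80909 J
q3 (heat water 0.0→100.0 °C): 240.8 × 4.17 × 100.0 = 100414 J
q4 (vaporize at 100 °C): 240.8 × 2253.0 = 542522 J
q5 (heat steam 100.0→118.5 °C): 240.8 × 1.96 × 18.5 = 8731 J
Total: 2905 + 80909 + 100414 + 542522 + 8731 = 735481 J = 735 kJ

q = 735 kJ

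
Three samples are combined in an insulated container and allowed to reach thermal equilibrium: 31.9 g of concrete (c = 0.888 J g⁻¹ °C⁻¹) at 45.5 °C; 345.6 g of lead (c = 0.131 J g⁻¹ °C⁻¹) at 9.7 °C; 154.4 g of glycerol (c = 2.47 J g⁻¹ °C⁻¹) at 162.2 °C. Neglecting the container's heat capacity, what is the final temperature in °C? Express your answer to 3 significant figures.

Σ mᵢcᵢ(T − Tᵢ) = 0  ⇒  T = Σ mᵢcᵢTᵢ / Σ mᵢcᵢ
Σ mᵢcᵢ = 31.9×0.888 + 345.6×0.131 + 154.4×2.47 = 454.9688
Σ mᵢcᵢTᵢ = 28.3272×45.5 + 45.2736×9.7 + 381.368×162.2 = 63586
T = 63586 / 454.9688 = 139.8 °C

T_f = 140 °C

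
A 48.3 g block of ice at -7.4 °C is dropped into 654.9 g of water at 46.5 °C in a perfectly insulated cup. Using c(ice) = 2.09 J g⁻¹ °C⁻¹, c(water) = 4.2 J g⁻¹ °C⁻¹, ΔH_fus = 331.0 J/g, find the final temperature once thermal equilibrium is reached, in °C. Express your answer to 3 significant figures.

T_f = 37.6 °C

Heat to bring ice to 0 °C and melt it: q₁ = 48.3×2.09×7.4 + 48.3×331.0 = 16734 J
Heat the water can supply cooling to 0 °C: 654.9×4.2×46.5 = 127902 J > q₁, so all ice melts.
Energy balance: 654.9×4.2×(46.5 − T) = 16734 + 48.3×4.2×(T − 0)
2750.58(46.5 − T) = 16734 + 202.86 T
127902 − 16734 = 2953.44 T
T = 111168 / 2953.44 = 37.64 °C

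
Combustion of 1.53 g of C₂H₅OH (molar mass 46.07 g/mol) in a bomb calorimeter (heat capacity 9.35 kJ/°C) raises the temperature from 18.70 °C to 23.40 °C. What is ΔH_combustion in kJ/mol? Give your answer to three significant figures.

ΔH = -1320 kJ/mol

ΔT = 23.40 − 18.70 = 4.70 °C
q_cal = C_cal × ΔT = 9.35 × 4.70 = 43.945 kJ
n = 1.53 / 46.07 = 0.03321 mol
q_rxn = −q_cal = -43.945 kJ
ΔH = -43.945 / 0.03321 = -1323 kJ/mol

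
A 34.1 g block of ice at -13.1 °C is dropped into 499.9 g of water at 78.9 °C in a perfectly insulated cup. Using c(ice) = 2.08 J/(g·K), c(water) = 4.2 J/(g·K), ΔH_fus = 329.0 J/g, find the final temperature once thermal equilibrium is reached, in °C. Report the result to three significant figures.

Heat to bring ice to 0 °C and melt it: q₁ = 34.1×2.08×13.1 + 34.1×329.0 = 12148 J
Heat the water can supply cooling to 0 °C: 499.9×4.2×78.9 = 165657 J > q₁, so all ice melts.
Energy balance: 499.9×4.2×(78.9 − T) = 12148 + 34.1×4.2×(T − 0)
2099.58(78.9 − T) = 12148 + 143.22 T
165657 − 12148 = 2242.80 T
T = 153509 / 2242.80 = 68.445 °C

T_f = 68.4 °C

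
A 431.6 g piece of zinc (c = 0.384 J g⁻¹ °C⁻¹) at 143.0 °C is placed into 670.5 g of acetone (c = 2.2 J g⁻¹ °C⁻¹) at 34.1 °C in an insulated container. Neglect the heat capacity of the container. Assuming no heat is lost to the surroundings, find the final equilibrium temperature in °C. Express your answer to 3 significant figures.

Heat lost by zinc = heat gained by acetone.
(431.6)(0.384)(143.0 − T) = (670.5)(2.2)(T − 34.1)
165.7344 (143.0 − T) = 1475.1 (T − 34.1)
23700 − 165.7344 T = 1475.1 T − 50301
74001 = 1640.8344 T
T = 45.10 °C

T_f = 45.1 °C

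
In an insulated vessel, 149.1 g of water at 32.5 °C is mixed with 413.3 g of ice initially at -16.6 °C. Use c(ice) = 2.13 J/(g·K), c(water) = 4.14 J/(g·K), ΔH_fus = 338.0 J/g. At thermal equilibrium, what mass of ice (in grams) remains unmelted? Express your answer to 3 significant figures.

m_ice remaining = 397 g

Heat to warm all ice to 0 °C: 413.3×2.13×16.6 = 14613 J
Heat released by water cooling to 0 °C: 149.1×4.14×32.5 = 20061 J
20061 J < 14613 + 413.3×338.0 = 154308.4 J, so not all ice melts; final T = 0 °C.
Heat left for melting: 20061 − 14613 = 5448 J
Mass melted = 5448 / 338.0 = 16.12 g
Ice remaining = 413.3 − 16.12 = 397.18 g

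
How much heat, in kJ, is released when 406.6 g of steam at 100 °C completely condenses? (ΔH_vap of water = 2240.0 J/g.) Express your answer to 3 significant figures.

q = m × ΔH_vap = 406.6 × 2240.0 = 910800 J = 911 kJ

q = 911 kJ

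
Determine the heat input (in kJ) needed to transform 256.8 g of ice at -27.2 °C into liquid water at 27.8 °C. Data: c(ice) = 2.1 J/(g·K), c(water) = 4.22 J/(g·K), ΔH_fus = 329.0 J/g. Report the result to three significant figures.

q = 129 kJ

q1 (heat ice -27.2→0.0 °C): 256.8 × 2.1 × 27.2 = 14668 J
q2 (melt at 0 °C): 256.8 × 329.0 = 84487 J
q3 (heat water 0.0→27.8 °C): 256.8 × 4.22 × 27.8 = 30127 J
Total: 14668 + 84487 + 30127 = 129282 J = 129 kJ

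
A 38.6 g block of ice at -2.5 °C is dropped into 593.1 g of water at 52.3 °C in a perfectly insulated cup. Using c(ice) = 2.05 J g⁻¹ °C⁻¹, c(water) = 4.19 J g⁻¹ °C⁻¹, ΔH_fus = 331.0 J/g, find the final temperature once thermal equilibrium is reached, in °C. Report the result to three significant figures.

Heat to bring ice to 0 °C and melt it: q₁ = 38.6×2.05×2.5 + 38.6×331.0 = 12974 J
Heat the water can supply cooling to 0 °C: 593.1×4.19×52.3 = 129970 J > q₁, so all ice melts.
Energy balance: 593.1×4.19×(52.3 − T) = 12974 + 38.6×4.19×(T − 0)
2485.089(52.3 − T) = 12974 + 161.734 T
129970 − 12974 = 2646.823 T
T = 116996 / 2646.823 = 44.20 °C

T_f = 44.2 °C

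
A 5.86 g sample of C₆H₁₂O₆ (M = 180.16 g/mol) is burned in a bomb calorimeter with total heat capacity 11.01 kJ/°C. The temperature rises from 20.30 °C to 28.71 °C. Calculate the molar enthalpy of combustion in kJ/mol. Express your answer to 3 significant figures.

ΔT = 28.71 − 20.30 = 8.41 °C
q_cal = C_cal × ΔT = 11.01 × 8.41 = 92.5941 kJ
n = 5.86 / 180.16 = 0.03253 mol
q_rxn = −q_cal = -92.5941 kJ
ΔH = -92.5941 / 0.03253 = -2846 kJ/mol

ΔH = -2850 kJ/mol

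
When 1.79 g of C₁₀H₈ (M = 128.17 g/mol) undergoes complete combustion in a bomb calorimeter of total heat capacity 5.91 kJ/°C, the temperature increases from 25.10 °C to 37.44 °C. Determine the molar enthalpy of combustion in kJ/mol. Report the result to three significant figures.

ΔT = 37.44 − 25.10 = 12.34 °C
q_cal = C_cal × ΔT = 5.91 × 12.34 = 72.9294 kJ
n = 1.79 / 128.17 = 0.01397 mol
q_rxn = −q_cal = -72.9294 kJ
ΔH = -72.9294 / 0.01397 = -5220 kJ/mol

ΔH = -5220 kJ/mol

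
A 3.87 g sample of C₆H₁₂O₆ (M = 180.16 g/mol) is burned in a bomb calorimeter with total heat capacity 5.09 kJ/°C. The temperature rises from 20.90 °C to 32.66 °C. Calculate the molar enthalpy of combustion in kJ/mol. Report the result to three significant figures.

ΔT = 32.66 − 20.90 = 11.76 °C
q_cal = C_cal × ΔT = 5.09 × 11.76 = 59.8584 kJ
n = 3.87 / 180.16 = 0.02148 mol
q_rxn = −q_cal = -59.8584 kJ
ΔH = -59.8584 / 0.02148 = -2787 kJ/mol

ΔH = -2790 kJ/mol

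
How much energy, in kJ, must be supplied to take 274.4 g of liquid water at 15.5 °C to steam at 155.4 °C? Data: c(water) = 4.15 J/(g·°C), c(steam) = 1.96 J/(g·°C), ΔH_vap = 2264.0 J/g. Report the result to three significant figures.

q = 747 kJ

q1 (heat water 15.5→100.0 °C): 274.4 × 4.15 × 84.5 = 96225 J
q2 (vaporize at 100 °C): 274.4 × 2264.0 = 621242 J
q3 (heat steam 100.0→155.4 °C): 274.4 × 1.96 × 55.4 = 29795 J
Total: 96225 + 621242 + 29795 = 747262 J = 747 kJ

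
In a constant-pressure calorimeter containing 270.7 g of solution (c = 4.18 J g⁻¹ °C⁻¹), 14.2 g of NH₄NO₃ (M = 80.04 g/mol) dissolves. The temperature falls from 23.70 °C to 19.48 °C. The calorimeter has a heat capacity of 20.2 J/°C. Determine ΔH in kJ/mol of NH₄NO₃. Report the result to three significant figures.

|ΔT| = |19.48 − 23.70| = 4.22 °C
|q_surr| = (270.7 × 4.18 + 20.2) × 4.22 = 1151.726 × 4.22 = 4860 J
n(NH₄NO₃) = 14.2 / 80.04 = 0.1774 mol
Temperature fell, so q_rxn = +|q_surr| = 4.860 kJ
ΔH = q_rxn / n = 27.40 kJ/mol

ΔH = 27.4 kJ/mol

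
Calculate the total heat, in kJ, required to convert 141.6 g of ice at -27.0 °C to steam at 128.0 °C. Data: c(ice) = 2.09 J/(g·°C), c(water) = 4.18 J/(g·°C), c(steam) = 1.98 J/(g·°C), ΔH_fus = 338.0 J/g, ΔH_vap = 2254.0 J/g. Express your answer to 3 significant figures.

q = 442 kJ

q1 (heat ice -27.0→0.0 °C): 141.6 × 2.09 × 27.0 = 7990 J
q2 (melt at 0 °C): 141.6 × 338.0 = 47861 J
q3 (heat water 0.0→100.0 °C): 141.6 × 4.18 × 100.0 = 59189 J
q4 (vaporize at 100 °C): 141.6 × 2254.0 = 319166 J
q5 (heat steam 100.0→128.0 °C): 141.6 × 1.98 × 28.0 = 7850 J
Total: 7990 + 47861 + 59189 + 319166 + 7850 = 442056 J = 442 kJ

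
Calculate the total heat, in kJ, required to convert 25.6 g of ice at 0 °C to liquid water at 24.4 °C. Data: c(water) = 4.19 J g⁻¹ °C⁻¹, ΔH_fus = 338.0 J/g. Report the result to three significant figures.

q = 11.3 kJ

q1 (melt at 0 °C): 25.6 × 338.0 = 8653 J
q2 (heat water 0.0→24.4 °C): 25.6 × 4.19 × 24.4 = 2617 J
Total: 8653 + 2617 = 11270 J = 11.3 kJ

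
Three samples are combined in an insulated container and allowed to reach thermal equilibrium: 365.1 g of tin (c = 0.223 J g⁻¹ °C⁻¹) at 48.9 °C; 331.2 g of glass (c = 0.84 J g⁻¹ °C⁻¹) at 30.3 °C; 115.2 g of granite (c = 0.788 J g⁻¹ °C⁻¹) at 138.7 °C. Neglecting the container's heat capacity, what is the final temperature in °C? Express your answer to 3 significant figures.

Σ mᵢcᵢ(T − Tᵢ) = 0  ⇒  T = Σ mᵢcᵢTᵢ / Σ mᵢcᵢ
Σ mᵢcᵢ = 365.1×0.223 + 331.2×0.84 + 115.2×0.788 = 450.4029
Σ mᵢcᵢTᵢ = 81.4173×48.9 + 278.208×30.3 + 90.7776×138.7 = 25002
T = 25002 / 450.4029 = 55.51 °C

T_f = 55.5 °C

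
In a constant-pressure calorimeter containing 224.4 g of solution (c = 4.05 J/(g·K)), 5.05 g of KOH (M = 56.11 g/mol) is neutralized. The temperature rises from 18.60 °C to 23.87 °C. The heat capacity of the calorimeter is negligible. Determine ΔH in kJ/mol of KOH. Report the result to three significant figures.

|ΔT| = |23.87 − 18.60| = 5.27 °C
|q_surr| = (224.4 × 4.05) × 5.27 = 908.82 × 5.27 = 4789 J
n(KOH) = 5.05 / 56.11 = 0.09000 mol
Temperature rose, so q_rxn = −|q_surr| = -4.789 kJ
ΔH = q_rxn / n = -53.21 kJ/mol

ΔH = -53.2 kJ/mol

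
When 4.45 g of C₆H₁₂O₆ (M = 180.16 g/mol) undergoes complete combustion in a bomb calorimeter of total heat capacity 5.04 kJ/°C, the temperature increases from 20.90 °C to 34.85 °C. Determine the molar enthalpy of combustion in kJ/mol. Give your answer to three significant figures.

ΔH = -2850 kJ/mol

ΔT = 34.85 − 20.90 = 13.95 °C
q_cal = C_cal × ΔT = 5.04 × 13.95 = 70.308 kJ
n = 4.45 / 180.16 = 0.02470 mol
q_rxn = −q_cal = -70.308 kJ
ΔH = -70.308 / 0.02470 = -2846 kJ/mol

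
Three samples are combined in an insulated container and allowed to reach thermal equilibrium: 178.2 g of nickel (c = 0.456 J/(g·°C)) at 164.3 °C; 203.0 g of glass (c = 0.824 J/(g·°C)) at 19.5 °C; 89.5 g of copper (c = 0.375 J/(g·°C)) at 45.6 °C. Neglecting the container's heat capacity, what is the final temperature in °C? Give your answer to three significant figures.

Σ mᵢcᵢ(T − Tᵢ) = 0  ⇒  T = Σ mᵢcᵢTᵢ / Σ mᵢcᵢ
Σ mᵢcᵢ = 178.2×0.456 + 203.0×0.824 + 89.5×0.375 = 282.0937
Σ mᵢcᵢTᵢ = 81.2592×164.3 + 167.272×19.5 + 33.5625×45.6 = 18143
T = 18143 / 282.0937 = 64.32 °C

T_f = 64.3 °C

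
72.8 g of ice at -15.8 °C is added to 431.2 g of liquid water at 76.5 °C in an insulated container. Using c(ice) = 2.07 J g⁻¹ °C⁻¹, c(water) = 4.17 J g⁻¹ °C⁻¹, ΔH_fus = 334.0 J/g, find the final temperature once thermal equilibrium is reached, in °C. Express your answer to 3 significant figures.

Heat to bring ice to 0 °C and melt it: q₁ = 72.8×2.07×15.8 + 72.8×334.0 = 26696 J
Heat the water can supply cooling to 0 °C: 431.2×4.17×76.5 = 137555 J > q₁, so all ice melts.
Energy balance: 431.2×4.17×(76.5 − T) = 26696 + 72.8×4.17×(T − 0)
1798.104(76.5 − T) = 26696 + 303.576 T
137555 − 26696 = 2101.680 T
T = 110859 / 2101.680 = 52.748 °C

T_f = 52.7 °C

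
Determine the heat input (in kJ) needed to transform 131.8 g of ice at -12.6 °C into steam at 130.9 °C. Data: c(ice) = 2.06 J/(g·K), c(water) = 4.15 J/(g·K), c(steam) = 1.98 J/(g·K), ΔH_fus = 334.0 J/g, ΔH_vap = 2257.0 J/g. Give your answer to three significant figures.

q1 (heat ice -12.6→0.0 °C): 131.8 × 2.06 × 12.6 = 3421 J
q2 (melt at 0 °C): 131.8 × 334.0 = 44021 J
q3 (heat water 0.0→100.0 °C): 131.8 × 4.15 × 100.0 = 54697 J
q4 (vaporize at 100 °C): 131.8 × 2257.0 = 297473 J
q5 (heat steam 100.0→130.9 °C): 131.8 × 1.98 × 30.9 = 8064 J
Total: 3421 + 44021 + 54697 + 297473 + 8064 = 407676 J = 408 kJ

q = 408 kJ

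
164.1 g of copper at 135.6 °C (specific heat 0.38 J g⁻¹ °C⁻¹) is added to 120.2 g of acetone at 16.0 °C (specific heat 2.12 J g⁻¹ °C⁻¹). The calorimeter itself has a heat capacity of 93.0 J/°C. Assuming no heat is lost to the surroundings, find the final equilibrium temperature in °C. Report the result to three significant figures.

T_f = 34.2 °C

Heat lost by copper = heat gained by acetone + calorimeter.
(164.1)(0.38)(135.6 − T) = [(120.2)(2.12) + 93.0](T − 16.0)
62.358 (135.6 − T) = 347.824 (T − 16.0)
8455.7 − 62.358 T = 347.824 T − 5565.2
14020.9 = 410.182 T
T = 34.18 °C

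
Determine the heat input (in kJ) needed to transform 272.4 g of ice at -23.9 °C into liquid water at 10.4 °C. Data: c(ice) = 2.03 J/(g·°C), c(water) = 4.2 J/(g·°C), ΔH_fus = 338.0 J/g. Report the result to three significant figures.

q = 117 kJ

q1 (heat ice -23.9→0.0 °C): 272.4 × 2.03 × 23.9 = 13216 J
q2 (melt at 0 °C): 272.4 × 338.0 = 92071 J
q3 (heat water 0.0→10.4 °C): 272.4 × 4.2 × 10.4 = 11898 J
Total: 13216 + 92071 + 11898 = 117185 J = 117 kJ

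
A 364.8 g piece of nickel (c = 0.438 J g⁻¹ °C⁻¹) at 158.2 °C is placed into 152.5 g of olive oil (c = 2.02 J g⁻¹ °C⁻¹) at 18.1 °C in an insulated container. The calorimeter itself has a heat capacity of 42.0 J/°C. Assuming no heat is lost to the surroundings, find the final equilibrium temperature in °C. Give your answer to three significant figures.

Heat lost by nickel = heat gained by olive oil + calorimeter.
(364.8)(0.438)(158.2 − T) = [(152.5)(2.02) + 42.0](T − 18.1)
159.7824 (158.2 − T) = 350.05 (T − 18.1)
25278 − 159.7824 T = 350.05 T − 6335.9
31613.9 = 509.8324 T
T = 62.01 °C

T_f = 62.0 °C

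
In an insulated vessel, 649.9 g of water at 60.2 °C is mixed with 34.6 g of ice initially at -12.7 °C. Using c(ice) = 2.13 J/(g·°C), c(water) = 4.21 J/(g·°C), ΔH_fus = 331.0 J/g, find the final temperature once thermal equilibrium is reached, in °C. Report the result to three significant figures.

Heat to bring ice to 0 °C and melt it: q₁ = 34.6×2.13×12.7 + 34.6×331.0 = 12389 J
Heat the water can supply cooling to 0 °C: 649.9×4.21×60.2 = 164712 J > q₁, so all ice melts.
Energy balance: 649.9×4.21×(60.2 − T) = 12389 + 34.6×4.21×(T − 0)
2736.079(60.2 − T) = 12389 + 145.666 T
164712 − 12389 = 2881.745 T
T = 152323 / 2881.745 = 52.86 °C

T_f = 52.9 °C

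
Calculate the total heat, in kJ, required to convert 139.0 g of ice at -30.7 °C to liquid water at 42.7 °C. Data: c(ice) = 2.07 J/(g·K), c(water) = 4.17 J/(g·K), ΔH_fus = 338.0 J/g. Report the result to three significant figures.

q1 (heat ice -30.7→0.0 °C): 139.0 × 2.07 × 30.7 = 8833 J
q2 (melt at 0 °C): 139.0 × 338.0 = 46982 J
q3 (heat water 0.0→42.7 °C): 139.0 × 4.17 × 42.7 = 24750 J
Total: 8833 + 46982 + 24750 = 80565 J = 80.6 kJ

q = 80.6 kJ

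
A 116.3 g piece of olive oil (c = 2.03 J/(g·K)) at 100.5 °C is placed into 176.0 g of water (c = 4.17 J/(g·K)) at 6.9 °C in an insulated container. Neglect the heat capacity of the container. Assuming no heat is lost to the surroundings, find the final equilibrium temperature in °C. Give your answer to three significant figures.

Heat lost by olive oil = heat gained by water.
(116.3)(2.03)(100.5 − T) = (176.0)(4.17)(T − 6.9)
236.089 (100.5 − T) = 733.92 (T − 6.9)
23727 − 236.089 T = 733.92 T − 5064.0
28791.0 = 970.009 T
T = 29.68 °C

T_f = 29.7 °C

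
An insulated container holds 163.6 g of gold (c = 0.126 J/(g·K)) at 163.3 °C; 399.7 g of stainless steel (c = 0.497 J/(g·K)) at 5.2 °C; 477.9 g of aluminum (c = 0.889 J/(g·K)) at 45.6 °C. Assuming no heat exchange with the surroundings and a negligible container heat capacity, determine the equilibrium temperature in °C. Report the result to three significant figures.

T_f = 36.9 °C

Σ mᵢcᵢ(T − Tᵢ) = 0  ⇒  T = Σ mᵢcᵢTᵢ / Σ mᵢcᵢ
Σ mᵢcᵢ = 163.6×0.126 + 399.7×0.497 + 477.9×0.889 = 644.1176
Σ mᵢcᵢTᵢ = 20.6136×163.3 + 198.6509×5.2 + 424.8531×45.6 = 23772
T = 23772 / 644.1176 = 36.91 °C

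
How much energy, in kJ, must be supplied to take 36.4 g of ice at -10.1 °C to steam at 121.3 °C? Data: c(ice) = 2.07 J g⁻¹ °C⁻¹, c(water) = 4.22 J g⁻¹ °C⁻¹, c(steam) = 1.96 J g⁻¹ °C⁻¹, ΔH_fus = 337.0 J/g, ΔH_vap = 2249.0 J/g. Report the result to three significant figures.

q = 112 kJ

q1 (heat ice -10.1→0.0 °C): 36.4 × 2.07 × 10.1 = 761 J
q2 (melt at 0 °C): 36.4 × 337.0 = 12267 J
q3 (heat water 0.0→100.0 °C): 36.4 × 4.22 × 100.0 = 15361 J
q4 (vaporize at 100 °C): 36.4 × 2249.0 = 81864 J
q5 (heat steam 100.0→121.3 °C): 36.4 × 1.96 × 21.3 = 1520 J
Total: 761 + 12267 + 15361 + 81864 + 1520 = 111773 J = 112 kJ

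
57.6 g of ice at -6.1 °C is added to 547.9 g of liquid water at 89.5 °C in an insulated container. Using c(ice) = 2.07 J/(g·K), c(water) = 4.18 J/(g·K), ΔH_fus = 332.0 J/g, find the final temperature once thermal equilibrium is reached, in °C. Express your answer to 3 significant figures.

Heat to bring ice to 0 °C and melt it: q₁ = 57.6×2.07×6.1 + 57.6×332.0 = 19851 J
Heat the water can supply cooling to 0 °C: 547.9×4.18×89.5 = 204975 J > q₁, so all ice melts.
Energy balance: 547.9×4.18×(89.5 − T) = 19851 + 57.6×4.18×(T − 0)
2290.222(89.5 − T) = 19851 + 240.768 T
204975 − 19851 = 2530.990 T
T = 185124 / 2530.990 = 73.14 °C

T_f = 73.1 °C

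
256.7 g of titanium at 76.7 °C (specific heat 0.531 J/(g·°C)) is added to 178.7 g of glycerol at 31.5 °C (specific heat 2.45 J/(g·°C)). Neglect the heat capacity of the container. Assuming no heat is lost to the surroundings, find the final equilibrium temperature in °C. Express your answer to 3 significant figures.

T_f = 42.2 °C

Heat lost by titanium = heat gained by glycerol.
(256.7)(0.531)(76.7 − T) = (178.7)(2.45)(T − 31.5)
136.3077 (76.7 − T) = 437.815 (T − 31.5)
10455 − 136.3077 T = 437.815 T − 13791
24246 = 574.1227 T
T = 42.23 °C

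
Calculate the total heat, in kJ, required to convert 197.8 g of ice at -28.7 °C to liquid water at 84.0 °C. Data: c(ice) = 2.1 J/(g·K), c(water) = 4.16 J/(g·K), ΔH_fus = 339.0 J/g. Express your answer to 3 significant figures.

q1 (heat ice -28.7→0.0 °C): 197.8 × 2.1 × 28.7 = 11921 J
q2 (melt at 0 °C): 197.8 × 339.0 = 67054 J
q3 (heat water 0.0→84.0 °C): 197.8 × 4.16 × 84.0 = 69119 J
Total: 11921 + 67054 + 69119 = 148094 J = 148 kJ

q = 148 kJ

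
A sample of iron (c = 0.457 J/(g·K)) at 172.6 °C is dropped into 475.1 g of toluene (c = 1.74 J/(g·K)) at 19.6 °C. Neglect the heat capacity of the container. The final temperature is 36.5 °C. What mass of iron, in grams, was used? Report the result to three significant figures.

q_gained = (475.1 × 1.74) × (36.5 − 19.6) = 13970 J
q_lost = m × 0.457 × (172.6 − 36.5) = 62.1977 m
m = 13970 / 62.1977 = 225 g

m = 225 g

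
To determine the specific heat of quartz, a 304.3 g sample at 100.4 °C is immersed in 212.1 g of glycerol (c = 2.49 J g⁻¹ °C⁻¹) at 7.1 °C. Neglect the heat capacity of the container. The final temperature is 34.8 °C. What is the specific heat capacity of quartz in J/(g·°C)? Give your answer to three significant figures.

c = 0.733 J/(g·°C)

q_gained = (212.1 × 2.49) × (34.8 − 7.1) = 14630 J
q_lost = 304.3 × c × (100.4 − 34.8) = 19962.08 c
Set equal: c = 14630 / 19962.08 = 0.733 J/(g·°C)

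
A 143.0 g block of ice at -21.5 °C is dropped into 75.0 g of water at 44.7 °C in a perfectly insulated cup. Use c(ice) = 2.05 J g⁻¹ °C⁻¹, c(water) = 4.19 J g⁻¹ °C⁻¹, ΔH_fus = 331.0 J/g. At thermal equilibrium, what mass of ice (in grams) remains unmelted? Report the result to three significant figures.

Heat to warm all ice to 0 °C: 143.0×2.05×21.5 = 6302.7 J
Heat released by water cooling to 0 °C: 75.0×4.19×44.7 = 14047 J
14047 J < 6302.7 + 143.0×331.0 = 53635.7 J, so not all ice melts; final T = 0 °C.
Heat left for melting: 14047 − 6302.7 = 7744.3 J
Mass melted = 7744.3 / 331.0 = 23.40 g
Ice remaining = 143.0 − 23.40 = 119.60 g

m_ice remaining = 120 g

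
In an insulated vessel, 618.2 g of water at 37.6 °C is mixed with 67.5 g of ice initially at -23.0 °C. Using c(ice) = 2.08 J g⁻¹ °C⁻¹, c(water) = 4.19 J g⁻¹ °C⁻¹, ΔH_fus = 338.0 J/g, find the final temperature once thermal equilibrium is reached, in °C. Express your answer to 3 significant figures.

Heat to bring ice to 0 °C and melt it: q₁ = 67.5×2.08×23.0 + 67.5×338.0 = 26044 J
Heat the water can supply cooling to 0 °C: 618.2×4.19×37.6 = 97393.7 J > q₁, so all ice melts.
Energy balance: 618.2×4.19×(37.6 − T) = 26044 + 67.5×4.19×(T − 0)
2590.258(37.6 − T) = 26044 + 282.825 T
97393.7 − 26044 = 2873.083 T
T = 71349.7 / 2873.083 = 24.83 °C

T_f = 24.8 °C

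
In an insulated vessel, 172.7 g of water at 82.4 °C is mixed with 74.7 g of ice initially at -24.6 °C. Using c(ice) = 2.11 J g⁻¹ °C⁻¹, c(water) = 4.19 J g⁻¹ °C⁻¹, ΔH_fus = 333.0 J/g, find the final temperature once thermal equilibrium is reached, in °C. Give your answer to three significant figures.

T_f = 29.8 °C

Heat to bring ice to 0 °C and melt it: q₁ = 74.7×2.11×24.6 + 74.7×333.0 = 28752 J
Heat the water can supply cooling to 0 °C: 172.7×4.19×82.4 = 59625.7 J > q₁, so all ice melts.
Energy balance: 172.7×4.19×(82.4 − T) = 28752 + 74.7×4.19×(T − 0)
723.613(82.4 − T) = 28752 + 312.993 T
59625.7 − 28752 = 1036.606 T
T = 30873.7 / 1036.606 = 29.78 °C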